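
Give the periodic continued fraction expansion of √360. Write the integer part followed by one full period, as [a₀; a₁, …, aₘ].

[18; 1, 36]

a₀ = ⌊√360⌋ = 18.
With m₀=0, d₀=1 and mₖ₊₁ = dₖaₖ − mₖ, dₖ₊₁ = (n − mₖ₊₁²)/dₖ, aₖ₊₁ = ⌊(a₀+mₖ₊₁)/dₖ₊₁⌋:
  k=1: m=18, d=36, a=1
  k=2: m=18, d=1, a=36
d=1 and a=2a₀=36 at k=2, so the next step gives (m, d) = (18, 36) again — its k=1 value — and the period has length 2.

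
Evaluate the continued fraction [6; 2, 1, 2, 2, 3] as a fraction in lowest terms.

Using pₖ = aₖpₖ₋₁ + pₖ₋₂ and qₖ = aₖqₖ₋₁ + qₖ₋₂:
  k=0: a=6, p=6, q=1
  k=1: a=2, p=13, q=2
  k=2: a=1, p=19, q=3
  k=3: a=2, p=51, q=8
  k=4: a=2, p=121, q=19
  k=5: a=3, p=414, q=65

414/65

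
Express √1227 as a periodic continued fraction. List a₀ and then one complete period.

[35; 35, 70]

a₀ = ⌊√1227⌋ = 35.
With m₀=0, d₀=1 and mₖ₊₁ = dₖaₖ − mₖ, dₖ₊₁ = (n − mₖ₊₁²)/dₖ, aₖ₊₁ = ⌊(a₀+mₖ₊₁)/dₖ₊₁⌋:
  k=1: m=35, d=2, a=35
  k=2: m=35, d=1, a=70
d=1 and a=2a₀=70 at k=2, so the next step gives (m, d) = (35, 2) again — its k=1 value — and the period has length 2.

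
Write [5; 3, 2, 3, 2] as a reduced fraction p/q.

Using pₖ = aₖpₖ₋₁ + pₖ₋₂ and qₖ = aₖqₖ₋₁ + qₖ₋₂:
  k=0: a=5, p=5, q=1
  k=1: a=3, p=16, q=3
  k=2: a=2, p=37, q=7
  k=3: a=3, p=127, q=24
  k=4: a=2, p=291, q=55

291/55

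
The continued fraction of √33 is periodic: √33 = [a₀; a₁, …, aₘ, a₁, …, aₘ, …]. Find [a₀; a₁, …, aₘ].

a₀ = ⌊√33⌋ = 5.
With m₀=0, d₀=1 and mₖ₊₁ = dₖaₖ − mₖ, dₖ₊₁ = (n − mₖ₊₁²)/dₖ, aₖ₊₁ = ⌊(a₀+mₖ₊₁)/dₖ₊₁⌋:
  k=1: m=5, d=8, a=1
  k=2: m=3, d=3, a=2
  k=3: m=3, d=8, a=1
  k=4: m=5, d=1, a=10
d=1 and a=2a₀=10 at k=4, so the next step gives (m, d) = (5, 8) again — its k=1 value — and the period has length 4.

[5; 1, 2, 1, 10]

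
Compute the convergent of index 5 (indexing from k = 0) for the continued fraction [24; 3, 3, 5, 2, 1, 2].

4107/169

Using pₖ = aₖpₖ₋₁ + pₖ₋₂, qₖ = aₖqₖ₋₁ + qₖ₋₂ (with p₋₁=1, p₋₂=0, q₋₁=0, q₋₂=1):
  k=0: a=24, p=24, q=1
  k=1: a=3, p=73, q=3
  k=2: a=3, p=243, q=10
  k=3: a=5, p=1288, q=53
  k=4: a=2, p=2819, q=116
  k=5: a=1, p=4107, q=169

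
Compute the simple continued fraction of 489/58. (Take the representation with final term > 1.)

489 = 8×58 + 25
58 = 2×25 + 8
25 = 3×8 + 1
8 = 8×1 + 0  (stop)
So 489/58 = [8; 2, 3, 8].

[8; 2, 3, 8]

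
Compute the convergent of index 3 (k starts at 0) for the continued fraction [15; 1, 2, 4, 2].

204/13

Using pₖ = aₖpₖ₋₁ + pₖ₋₂, qₖ = aₖqₖ₋₁ + qₖ₋₂ (with p₋₁=1, p₋₂=0, q₋₁=0, q₋₂=1):
  k=0: a=15, p=15, q=1
  k=1: a=1, p=16, q=1
  k=2: a=2, p=47, q=3
  k=3: a=4, p=204, q=13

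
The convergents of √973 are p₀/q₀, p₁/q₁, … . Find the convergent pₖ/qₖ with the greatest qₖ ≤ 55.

√973 = [31; 5, 5, 2, 8, 2, 5, 5, 62, …] (period length 8).
Convergents:
  p_0/q_0 = 31/1
  p_1/q_1 = 156/5
  p_2/q_2 = 811/26
  p_3/q_3 = 1778/57
q_2 = 26 ≤ 55 < 57 = q_3, so the answer is 811/26.

811/26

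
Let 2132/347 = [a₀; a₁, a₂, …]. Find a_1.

6

2132 = 6·347 + 50   →  a_0 = 6
347 = 6·50 + 47   →  a_1 = 6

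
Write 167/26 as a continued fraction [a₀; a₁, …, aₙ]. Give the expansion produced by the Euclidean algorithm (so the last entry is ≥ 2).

[6; 2, 2, 1, 3]

167 = 6·26 + 11
26 = 2·11 + 4
11 = 2·4 + 3
4 = 1·3 + 1
3 = 3·1 + 0  (stop)
So 167/26 = [6; 2, 2, 1, 3].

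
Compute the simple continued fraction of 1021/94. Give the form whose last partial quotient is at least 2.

[10; 1, 6, 4, 3]

1021 = 10·94 + 81
94 = 1·81 + 13
81 = 6·13 + 3
13 = 4·3 + 1
3 = 3·1 + 0  (stop)
So 1021/94 = [10; 1, 6, 4, 3].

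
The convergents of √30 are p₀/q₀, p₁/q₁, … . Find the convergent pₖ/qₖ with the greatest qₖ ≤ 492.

2525/461

√30 = [5; 2, 10, …] (period length 2).
Convergents:
  p_0/q_0 = 5/1
  p_1/q_1 = 11/2
  p_2/q_2 = 115/21
  p_3/q_3 = 241/44
  p_4/q_4 = 2525/461
  p_5/q_5 = 5291/966
q_4 = 461 ≤ 492 < 966 = q_5, so the answer is 2525/461.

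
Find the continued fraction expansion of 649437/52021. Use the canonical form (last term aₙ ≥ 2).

649437 = 12·52021 + 25185
52021 = 2·25185 + 1651
25185 = 15·1651 + 420
1651 = 3·420 + 391
420 = 1·391 + 29
391 = 13·29 + 14
29 = 2·14 + 1
14 = 14·1 + 0  (stop)
So 649437/52021 = [12; 2, 15, 3, 1, 13, 2, 14].

[12; 2, 15, 3, 1, 13, 2, 14]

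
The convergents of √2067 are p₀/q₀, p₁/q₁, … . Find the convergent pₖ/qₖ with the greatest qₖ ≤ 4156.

115161/2533

√2067 = [45; 2, 6, 2, 90, …] (period length 4).
Convergents:
  p_0/q_0 = 45/1
  p_1/q_1 = 91/2
  p_2/q_2 = 591/13
  p_3/q_3 = 1273/28
  p_4/q_4 = 115161/2533
  p_5/q_5 = 231595/5094
q_4 = 2533 ≤ 4156 < 5094 = q_5, so the answer is 115161/2533.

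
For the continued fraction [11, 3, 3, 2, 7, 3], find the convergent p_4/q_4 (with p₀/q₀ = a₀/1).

Using pₖ = aₖpₖ₋₁ + pₖ₋₂, qₖ = aₖqₖ₋₁ + qₖ₋₂ (with p₋₁=1, p₋₂=0, q₋₁=0, q₋₂=1):
  k=0: a=11, p=11, q=1
  k=1: a=3, p=34, q=3
  k=2: a=3, p=113, q=10
  k=3: a=2, p=260, q=23
  k=4: a=7, p=1933, q=171

1933/171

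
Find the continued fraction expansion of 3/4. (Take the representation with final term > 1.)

3 = 0·4 + 3
4 = 1·3 + 1
3 = 3·1 + 0  (stop)
So 3/4 = [0; 1, 3].

[0; 1, 3]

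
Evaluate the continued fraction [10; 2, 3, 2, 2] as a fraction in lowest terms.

407/39

Using pₖ = aₖpₖ₋₁ + pₖ₋₂ and qₖ = aₖqₖ₋₁ + qₖ₋₂:
  k=0: a=10, p=10, q=1
  k=1: a=2, p=21, q=2
  k=2: a=3, p=73, q=7
  k=3: a=2, p=167, q=16
  k=4: a=2, p=407, q=39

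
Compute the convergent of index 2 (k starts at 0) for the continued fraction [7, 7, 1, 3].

57/8

Using pₖ = aₖpₖ₋₁ + pₖ₋₂, qₖ = aₖqₖ₋₁ + qₖ₋₂ (with p₋₁=1, p₋₂=0, q₋₁=0, q₋₂=1):
  k=0: a=7, p=7, q=1
  k=1: a=7, p=50, q=7
  k=2: a=1, p=57, q=8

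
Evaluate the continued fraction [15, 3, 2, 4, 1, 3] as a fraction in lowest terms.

Fold from the inside: start with 3/1.
  1 + 1/3 = 4/3
  4 + 3/4 = 19/4
  2 + 4/19 = 42/19
  3 + 19/42 = 145/42
  15 + 42/145 = 2217/145

2217/145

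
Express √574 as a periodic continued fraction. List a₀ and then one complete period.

a₀ = ⌊√574⌋ = 23.
With m₀=0, d₀=1 and mₖ₊₁ = dₖaₖ − mₖ, dₖ₊₁ = (n − mₖ₊₁²)/dₖ, aₖ₊₁ = ⌊(a₀+mₖ₊₁)/dₖ₊₁⌋:
  k=1: m=23, d=45, a=1
  k=2: m=22, d=2, a=22
  k=3: m=22, d=45, a=1
  k=4: m=23, d=1, a=46
d=1 and a=2a₀=46 at k=4, so the next step gives (m, d) = (23, 45) again — its k=1 value — and the period has length 4.

[23; 1, 22, 1, 46]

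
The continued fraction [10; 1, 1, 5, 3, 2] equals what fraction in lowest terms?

Using pₖ = aₖpₖ₋₁ + pₖ₋₂ and qₖ = aₖqₖ₋₁ + qₖ₋₂:
  k=0: a=10, p=10, q=1
  k=1: a=1, p=11, q=1
  k=2: a=1, p=21, q=2
  k=3: a=5, p=116, q=11
  k=4: a=3, p=369, q=35
  k=5: a=2, p=854, q=81

854/81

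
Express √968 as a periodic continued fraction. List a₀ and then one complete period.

a₀ = ⌊√968⌋ = 31.

[31; 8, 1, 6, 1, 8, 62]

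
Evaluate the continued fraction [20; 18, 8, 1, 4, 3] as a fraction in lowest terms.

Fold from the inside: start with 3/1.
  4 + 1/3 = 13/3
  1 + 3/13 = 16/13
  8 + 13/16 = 141/16
  18 + 16/141 = 2554/141
  20 + 141/2554 = 51221/2554

51221/2554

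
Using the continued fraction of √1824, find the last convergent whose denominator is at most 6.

√1824 = [42; 1, 2, 2, 2, 1, 84, …] (period length 6).
Convergents:
  p_0/q_0 = 42/1
  p_1/q_1 = 43/1
  p_2/q_2 = 128/3
  p_3/q_3 = 299/7
q_2 = 3 ≤ 6 < 7 = q_3, so the answer is 128/3.

128/3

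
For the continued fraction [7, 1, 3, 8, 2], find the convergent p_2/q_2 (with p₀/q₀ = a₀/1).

Using pₖ = aₖpₖ₋₁ + pₖ₋₂, qₖ = aₖqₖ₋₁ + qₖ₋₂ (with p₋₁=1, p₋₂=0, q₋₁=0, q₋₂=1):
  k=0: a=7, p=7, q=1
  k=1: a=1, p=8, q=1
  k=2: a=3, p=31, q=4

31/4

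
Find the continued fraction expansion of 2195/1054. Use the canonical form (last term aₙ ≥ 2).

2195 = 2·1054 + 87
1054 = 12·87 + 10
87 = 8·10 + 7
10 = 1·7 + 3
7 = 2·3 + 1
3 = 3·1 + 0  (stop)
So 2195/1054 = [2; 12, 8, 1, 2, 3].

[2; 12, 8, 1, 2, 3]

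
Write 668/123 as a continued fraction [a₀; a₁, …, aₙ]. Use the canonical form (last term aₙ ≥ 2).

[5; 2, 3, 8, 2]

668 = 5×123 + 53
123 = 2×53 + 17
53 = 3×17 + 2
17 = 8×2 + 1
2 = 2×1 + 0  (stop)
So 668/123 = [5; 2, 3, 8, 2].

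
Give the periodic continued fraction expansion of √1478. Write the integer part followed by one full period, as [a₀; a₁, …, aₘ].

a₀ = ⌊√1478⌋ = 38.
With m₀=0, d₀=1 and mₖ₊₁ = dₖaₖ − mₖ, dₖ₊₁ = (n − mₖ₊₁²)/dₖ, aₖ₊₁ = ⌊(a₀+mₖ₊₁)/dₖ₊₁⌋:
  k=1: m=38, d=34, a=2
  k=2: m=30, d=17, a=4
  k=3: m=38, d=2, a=38
  k=4: m=38, d=17, a=4
  k=5: m=30, d=34, a=2
  k=6: m=38, d=1, a=76
d=1 and a=2a₀=76 at k=6, so the next step gives (m, d) = (38, 34) again — its k=1 value — and the period has length 6.

[38; 2, 4, 38, 4, 2, 76]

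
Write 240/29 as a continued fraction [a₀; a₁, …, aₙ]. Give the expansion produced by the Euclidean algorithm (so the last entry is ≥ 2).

[8; 3, 1, 1, 1, 2]

240 = 8·29 + 8
29 = 3·8 + 5
8 = 1·5 + 3
5 = 1·3 + 2
3 = 1·2 + 1
2 = 2·1 + 0  (stop)
So 240/29 = [8; 3, 1, 1, 1, 2].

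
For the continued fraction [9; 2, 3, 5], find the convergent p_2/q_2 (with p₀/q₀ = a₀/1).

66/7

Using pₖ = aₖpₖ₋₁ + pₖ₋₂, qₖ = aₖqₖ₋₁ + qₖ₋₂ (with p₋₁=1, p₋₂=0, q₋₁=0, q₋₂=1):
  k=0: a=9, p=9, q=1
  k=1: a=2, p=19, q=2
  k=2: a=3, p=66, q=7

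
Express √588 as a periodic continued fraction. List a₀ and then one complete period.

[24; 4, 48]

a₀ = ⌊√588⌋ = 24.
With m₀=0, d₀=1 and mₖ₊₁ = dₖaₖ − mₖ, dₖ₊₁ = (n − mₖ₊₁²)/dₖ, aₖ₊₁ = ⌊(a₀+mₖ₊₁)/dₖ₊₁⌋:
  k=1: m=24, d=12, a=4
  k=2: m=24, d=1, a=48
d=1 and a=2a₀=48 at k=2, so the next step gives (m, d) = (24, 12) again — its k=1 value — and the period has length 2.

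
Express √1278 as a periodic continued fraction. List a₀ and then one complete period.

a₀ = ⌊√1278⌋ = 35.
With m₀=0, d₀=1 and mₖ₊₁ = dₖaₖ − mₖ, dₖ₊₁ = (n − mₖ₊₁²)/dₖ, aₖ₊₁ = ⌊(a₀+mₖ₊₁)/dₖ₊₁⌋:
  k=1: m=35, d=53, a=1
  k=2: m=18, d=18, a=2
  k=3: m=18, d=53, a=1
  k=4: m=35, d=1, a=70
d=1 and a=2a₀=70 at k=4, so the next step gives (m, d) = (35, 53) again — its k=1 value — and the period has length 4.

[35; 1, 2, 1, 70]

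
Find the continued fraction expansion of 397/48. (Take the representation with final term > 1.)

397 = 8·48 + 13
48 = 3·13 + 9
13 = 1·9 + 4
9 = 2·4 + 1
4 = 4·1 + 0  (stop)
So 397/48 = [8; 3, 1, 2, 4].

[8; 3, 1, 2, 4]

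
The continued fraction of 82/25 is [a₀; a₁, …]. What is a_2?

82 = 3·25 + 7   →  a_0 = 3
25 = 3·7 + 4   →  a_1 = 3
7 = 1·4 + 3   →  a_2 = 1

1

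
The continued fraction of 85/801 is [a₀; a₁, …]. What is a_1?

9

85 = 0·801 + 85   →  a_0 = 0
801 = 9·85 + 36   →  a_1 = 9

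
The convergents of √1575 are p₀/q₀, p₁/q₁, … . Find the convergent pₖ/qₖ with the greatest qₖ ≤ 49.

1389/35

√1575 = [39; 1, 2, 5, 2, 1, 78, …] (period length 6).
Convergents:
  p_0/q_0 = 39/1
  p_1/q_1 = 40/1
  p_2/q_2 = 119/3
  p_3/q_3 = 635/16
  p_4/q_4 = 1389/35
  p_5/q_5 = 2024/51
q_4 = 35 ≤ 49 < 51 = q_5, so the answer is 1389/35.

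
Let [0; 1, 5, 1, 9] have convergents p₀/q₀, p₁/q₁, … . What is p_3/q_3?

6/7

Using pₖ = aₖpₖ₋₁ + pₖ₋₂, qₖ = aₖqₖ₋₁ + qₖ₋₂ (with p₋₁=1, p₋₂=0, q₋₁=0, q₋₂=1):
  k=0: a=0, p=0, q=1
  k=1: a=1, p=1, q=1
  k=2: a=5, p=5, q=6
  k=3: a=1, p=6, q=7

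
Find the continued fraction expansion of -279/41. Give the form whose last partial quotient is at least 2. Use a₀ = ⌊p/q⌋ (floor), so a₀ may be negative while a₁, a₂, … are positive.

[-7; 5, 8]

-279 = -7·41 + 8
41 = 5·8 + 1
8 = 8·1 + 0  (stop)
So -279/41 = [-7; 5, 8].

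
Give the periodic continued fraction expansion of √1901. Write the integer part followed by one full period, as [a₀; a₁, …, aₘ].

[43; 1, 1, 1, 1, 86]

a₀ = ⌊√1901⌋ = 43.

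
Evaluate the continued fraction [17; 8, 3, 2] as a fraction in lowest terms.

Fold from the inside: start with 2/1.
  3 + 1/2 = 7/2
  8 + 2/7 = 58/7
  17 + 7/58 = 993/58

993/58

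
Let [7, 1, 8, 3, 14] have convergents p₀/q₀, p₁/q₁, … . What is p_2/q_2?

Using pₖ = aₖpₖ₋₁ + pₖ₋₂, qₖ = aₖqₖ₋₁ + qₖ₋₂ (with p₋₁=1, p₋₂=0, q₋₁=0, q₋₂=1):
  k=0: a=7, p=7, q=1
  k=1: a=1, p=8, q=1
  k=2: a=8, p=71, q=9

71/9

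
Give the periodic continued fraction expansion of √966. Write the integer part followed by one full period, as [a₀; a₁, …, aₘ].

a₀ = ⌊√966⌋ = 31.
With m₀=0, d₀=1 and mₖ₊₁ = dₖaₖ − mₖ, dₖ₊₁ = (n − mₖ₊₁²)/dₖ, aₖ₊₁ = ⌊(a₀+mₖ₊₁)/dₖ₊₁⌋:
  k=1: m=31, d=5, a=12
  k=2: m=29, d=25, a=2
  k=3: m=21, d=21, a=2
  k=4: m=21, d=25, a=2
  k=5: m=29, d=5, a=12
  k=6: m=31, d=1, a=62
d=1 and a=2a₀=62 at k=6, so the next step gives (m, d) = (31, 5) again — its k=1 value — and the period has length 6.

[31; 12, 2, 2, 2, 12, 62]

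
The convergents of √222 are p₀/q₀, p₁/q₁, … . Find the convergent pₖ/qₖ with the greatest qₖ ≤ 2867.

√222 = [14; 1, 8, 1, 28, …] (period length 4).
Convergents:
  p_0/q_0 = 14/1
  p_1/q_1 = 15/1
  p_2/q_2 = 134/9
  p_3/q_3 = 149/10
  p_4/q_4 = 4306/289
  p_5/q_5 = 4455/299
  p_6/q_6 = 39946/2681
  p_7/q_7 = 44401/2980
q_6 = 2681 ≤ 2867 < 2980 = q_7, so the answer is 39946/2681.

39946/2681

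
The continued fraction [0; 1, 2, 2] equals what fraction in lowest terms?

5/7

Using pₖ = aₖpₖ₋₁ + pₖ₋₂ and qₖ = aₖqₖ₋₁ + qₖ₋₂:
  k=0: a=0, p=0, q=1
  k=1: a=1, p=1, q=1
  k=2: a=2, p=2, q=3
  k=3: a=2, p=5, q=7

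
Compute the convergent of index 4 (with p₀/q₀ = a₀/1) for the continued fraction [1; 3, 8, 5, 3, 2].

540/409

Using pₖ = aₖpₖ₋₁ + pₖ₋₂, qₖ = aₖqₖ₋₁ + qₖ₋₂ (with p₋₁=1, p₋₂=0, q₋₁=0, q₋₂=1):
  k=0: a=1, p=1, q=1
  k=1: a=3, p=4, q=3
  k=2: a=8, p=33, q=25
  k=3: a=5, p=169, q=128
  k=4: a=3, p=540, q=409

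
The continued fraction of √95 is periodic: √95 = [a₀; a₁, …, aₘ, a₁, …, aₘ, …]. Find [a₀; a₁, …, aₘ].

a₀ = ⌊√95⌋ = 9.
With m₀=0, d₀=1 and mₖ₊₁ = dₖaₖ − mₖ, dₖ₊₁ = (n − mₖ₊₁²)/dₖ, aₖ₊₁ = ⌊(a₀+mₖ₊₁)/dₖ₊₁⌋:
  k=1: m=9, d=14, a=1
  k=2: m=5, d=5, a=2
  k=3: m=5, d=14, a=1
  k=4: m=9, d=1, a=18
d=1 and a=2a₀=18 at k=4, so the next step gives (m, d) = (9, 14) again — its k=1 value — and the period has length 4.

[9; 1, 2, 1, 18]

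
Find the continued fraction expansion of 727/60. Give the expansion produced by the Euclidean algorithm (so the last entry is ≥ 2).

727 = 12×60 + 7
60 = 8×7 + 4
7 = 1×4 + 3
4 = 1×3 + 1
3 = 3×1 + 0  (stop)
So 727/60 = [12; 8, 1, 1, 3].

[12; 8, 1, 1, 3]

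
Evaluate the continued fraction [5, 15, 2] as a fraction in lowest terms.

157/31

Using pₖ = aₖpₖ₋₁ + pₖ₋₂ and qₖ = aₖqₖ₋₁ + qₖ₋₂:
  k=0: a=5, p=5, q=1
  k=1: a=15, p=76, q=15
  k=2: a=2, p=157, q=31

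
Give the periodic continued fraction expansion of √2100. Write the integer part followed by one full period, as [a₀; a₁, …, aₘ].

a₀ = ⌊√2100⌋ = 45.

[45; 1, 4, 1, 2, 1, 4, 1, 90]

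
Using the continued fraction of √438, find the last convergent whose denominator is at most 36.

√438 = [20; 1, 12, 1, 40, …] (period length 4).
Convergents:
  p_0/q_0 = 20/1
  p_1/q_1 = 21/1
  p_2/q_2 = 272/13
  p_3/q_3 = 293/14
  p_4/q_4 = 11992/573
q_3 = 14 ≤ 36 < 573 = q_4, so the answer is 293/14.

293/14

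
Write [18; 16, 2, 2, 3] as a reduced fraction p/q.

5039/279

Using pₖ = aₖpₖ₋₁ + pₖ₋₂ and qₖ = aₖqₖ₋₁ + qₖ₋₂:
  k=0: a=18, p=18, q=1
  k=1: a=16, p=289, q=16
  k=2: a=2, p=596, q=33
  k=3: a=2, p=1481, q=82
  k=4: a=3, p=5039, q=279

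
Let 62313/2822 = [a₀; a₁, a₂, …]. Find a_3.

62313 = 22·2822 + 229   →  a_0 = 22
2822 = 12·229 + 74   →  a_1 = 12
229 = 3·74 + 7   →  a_2 = 3
74 = 10·7 + 4   →  a_3 = 10

10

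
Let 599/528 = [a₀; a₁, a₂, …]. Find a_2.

599 = 1·528 + 71   →  a_0 = 1
528 = 7·71 + 31   →  a_1 = 7
71 = 2·31 + 9   →  a_2 = 2

2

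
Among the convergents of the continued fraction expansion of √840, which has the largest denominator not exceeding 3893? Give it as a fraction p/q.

√840 = [28; 1, 56, …] (period length 2).
Convergents:
  p_0/q_0 = 28/1
  p_1/q_1 = 29/1
  p_2/q_2 = 1652/57
  p_3/q_3 = 1681/58
  p_4/q_4 = 95788/3305
  p_5/q_5 = 97469/3363
  p_6/q_6 = 5554052/191633
q_5 = 3363 ≤ 3893 < 191633 = q_6, so the answer is 97469/3363.

97469/3363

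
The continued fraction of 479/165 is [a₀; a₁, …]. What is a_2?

9

479 = 2·165 + 149   →  a_0 = 2
165 = 1·149 + 16   →  a_1 = 1
149 = 9·16 + 5   →  a_2 = 9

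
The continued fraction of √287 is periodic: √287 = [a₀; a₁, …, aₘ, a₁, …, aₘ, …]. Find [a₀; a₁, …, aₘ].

a₀ = ⌊√287⌋ = 16.
With m₀=0, d₀=1 and mₖ₊₁ = dₖaₖ − mₖ, dₖ₊₁ = (n − mₖ₊₁²)/dₖ, aₖ₊₁ = ⌊(a₀+mₖ₊₁)/dₖ₊₁⌋:
  k=1: m=16, d=31, a=1
  k=2: m=15, d=2, a=15
  k=3: m=15, d=31, a=1
  k=4: m=16, d=1, a=32
d=1 and a=2a₀=32 at k=4, so the next step gives (m, d) = (16, 31) again — its k=1 value — and the period has length 4.

[16; 1, 15, 1, 32]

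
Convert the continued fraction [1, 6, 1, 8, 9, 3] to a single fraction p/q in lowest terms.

2012/1757

Fold from the inside: start with 3/1.
  9 + 1/3 = 28/3
  8 + 3/28 = 227/28
  1 + 28/227 = 255/227
  6 + 227/255 = 1757/255
  1 + 255/1757 = 2012/1757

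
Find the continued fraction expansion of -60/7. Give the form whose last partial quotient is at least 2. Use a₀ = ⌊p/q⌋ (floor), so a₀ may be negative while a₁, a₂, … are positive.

-60 = -9×7 + 3
7 = 2×3 + 1
3 = 3×1 + 0  (stop)
So -60/7 = [-9; 2, 3].

[-9; 2, 3]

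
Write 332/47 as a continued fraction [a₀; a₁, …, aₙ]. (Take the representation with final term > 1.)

[7; 15, 1, 2]

332 = 7·47 + 3
47 = 15·3 + 2
3 = 1·2 + 1
2 = 2·1 + 0  (stop)
So 332/47 = [7; 15, 1, 2].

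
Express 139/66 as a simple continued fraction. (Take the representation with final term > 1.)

139 = 2·66 + 7
66 = 9·7 + 3
7 = 2·3 + 1
3 = 3·1 + 0  (stop)
So 139/66 = [2; 9, 2, 3].

[2; 9, 2, 3]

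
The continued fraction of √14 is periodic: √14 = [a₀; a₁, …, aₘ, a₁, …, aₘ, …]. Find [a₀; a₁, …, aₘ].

[3; 1, 2, 1, 6]

a₀ = ⌊√14⌋ = 3.
With m₀=0, d₀=1 and mₖ₊₁ = dₖaₖ − mₖ, dₖ₊₁ = (n − mₖ₊₁²)/dₖ, aₖ₊₁ = ⌊(a₀+mₖ₊₁)/dₖ₊₁⌋:
  k=1: m=3, d=5, a=1
  k=2: m=2, d=2, a=2
  k=3: m=2, d=5, a=1
  k=4: m=3, d=1, a=6
d=1 and a=2a₀=6 at k=4, so the next step gives (m, d) = (3, 5) again — its k=1 value — and the period has length 4.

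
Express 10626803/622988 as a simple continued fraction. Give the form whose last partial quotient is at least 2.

[17; 17, 3, 3, 5, 12, 6, 9]

10626803 = 17*622988 + 36007
622988 = 17*36007 + 10869
36007 = 3*10869 + 3400
10869 = 3*3400 + 669
3400 = 5*669 + 55
669 = 12*55 + 9
55 = 6*9 + 1
9 = 9*1 + 0  (stop)
So 10626803/622988 = [17; 17, 3, 3, 5, 12, 6, 9].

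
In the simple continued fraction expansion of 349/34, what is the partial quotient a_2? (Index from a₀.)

349 = 10·34 + 9   →  a_0 = 10
34 = 3·9 + 7   →  a_1 = 3
9 = 1·7 + 2   →  a_2 = 1

1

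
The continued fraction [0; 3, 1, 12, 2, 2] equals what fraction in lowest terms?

Fold from the inside: start with 2/1.
  2 + 1/2 = 5/2
  12 + 2/5 = 62/5
  1 + 5/62 = 67/62
  3 + 62/67 = 263/67
  0 + 67/263 = 67/263

67/263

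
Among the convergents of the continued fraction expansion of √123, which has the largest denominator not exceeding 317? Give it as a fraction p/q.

2695/243

√123 = [11; 11, 22, …] (period length 2).
Convergents:
  p_0/q_0 = 11/1
  p_1/q_1 = 122/11
  p_2/q_2 = 2695/243
  p_3/q_3 = 29767/2684
q_2 = 243 ≤ 317 < 2684 = q_3, so the answer is 2695/243.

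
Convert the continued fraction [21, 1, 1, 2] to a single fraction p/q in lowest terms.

Using pₖ = aₖpₖ₋₁ + pₖ₋₂ and qₖ = aₖqₖ₋₁ + qₖ₋₂:
  k=0: a=21, p=21, q=1
  k=1: a=1, p=22, q=1
  k=2: a=1, p=43, q=2
  k=3: a=2, p=108, q=5

108/5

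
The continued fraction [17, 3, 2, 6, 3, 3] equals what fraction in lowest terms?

Using pₖ = aₖpₖ₋₁ + pₖ₋₂ and qₖ = aₖqₖ₋₁ + qₖ₋₂:
  k=0: a=17, p=17, q=1
  k=1: a=3, p=52, q=3
  k=2: a=2, p=121, q=7
  k=3: a=6, p=778, q=45
  k=4: a=3, p=2455, q=142
  k=5: a=3, p=8143, q=471

8143/471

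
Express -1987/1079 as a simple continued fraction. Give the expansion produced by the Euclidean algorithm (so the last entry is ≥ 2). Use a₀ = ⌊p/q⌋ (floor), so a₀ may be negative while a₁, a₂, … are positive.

-1987 = -2·1079 + 171
1079 = 6·171 + 53
171 = 3·53 + 12
53 = 4·12 + 5
12 = 2·5 + 2
5 = 2·2 + 1
2 = 2·1 + 0  (stop)
So -1987/1079 = [-2; 6, 3, 4, 2, 2, 2].

[-2; 6, 3, 4, 2, 2, 2]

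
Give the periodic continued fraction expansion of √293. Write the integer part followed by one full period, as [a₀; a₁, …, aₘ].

[17; 8, 1, 1, 8, 34]

a₀ = ⌊√293⌋ = 17.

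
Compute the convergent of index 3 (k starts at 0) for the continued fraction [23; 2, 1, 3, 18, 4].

Using pₖ = aₖpₖ₋₁ + pₖ₋₂, qₖ = aₖqₖ₋₁ + qₖ₋₂ (with p₋₁=1, p₋₂=0, q₋₁=0, q₋₂=1):
  k=0: a=23, p=23, q=1
  k=1: a=2, p=47, q=2
  k=2: a=1, p=70, q=3
  k=3: a=3, p=257, q=11

257/11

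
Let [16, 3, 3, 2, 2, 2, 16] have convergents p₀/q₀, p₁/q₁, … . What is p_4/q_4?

913/56

Using pₖ = aₖpₖ₋₁ + pₖ₋₂, qₖ = aₖqₖ₋₁ + qₖ₋₂ (with p₋₁=1, p₋₂=0, q₋₁=0, q₋₂=1):
  k=0: a=16, p=16, q=1
  k=1: a=3, p=49, q=3
  k=2: a=3, p=163, q=10
  k=3: a=2, p=375, q=23
  k=4: a=2, p=913, q=56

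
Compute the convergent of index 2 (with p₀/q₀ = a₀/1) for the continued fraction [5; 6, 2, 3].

Using pₖ = aₖpₖ₋₁ + pₖ₋₂, qₖ = aₖqₖ₋₁ + qₖ₋₂ (with p₋₁=1, p₋₂=0, q₋₁=0, q₋₂=1):
  k=0: a=5, p=5, q=1
  k=1: a=6, p=31, q=6
  k=2: a=2, p=67, q=13

67/13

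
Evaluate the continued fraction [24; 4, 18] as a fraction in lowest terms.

1770/73

Using pₖ = aₖpₖ₋₁ + pₖ₋₂ and qₖ = aₖqₖ₋₁ + qₖ₋₂:
  k=0: a=24, p=24, q=1
  k=1: a=4, p=97, q=4
  k=2: a=18, p=1770, q=73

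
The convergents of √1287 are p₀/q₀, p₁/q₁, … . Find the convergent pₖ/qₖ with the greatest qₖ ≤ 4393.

144109/4017

√1287 = [35; 1, 6, 1, 70, …] (period length 4).
Convergents:
  p_0/q_0 = 35/1
  p_1/q_1 = 36/1
  p_2/q_2 = 251/7
  p_3/q_3 = 287/8
  p_4/q_4 = 20341/567
  p_5/q_5 = 20628/575
  p_6/q_6 = 144109/4017
  p_7/q_7 = 164737/4592
q_6 = 4017 ≤ 4393 < 4592 = q_7, so the answer is 144109/4017.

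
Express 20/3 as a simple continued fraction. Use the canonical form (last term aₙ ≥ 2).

[6; 1, 2]

20 = 6×3 + 2
3 = 1×2 + 1
2 = 2×1 + 0  (stop)
So 20/3 = [6; 1, 2].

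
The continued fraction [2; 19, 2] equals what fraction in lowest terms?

Using pₖ = aₖpₖ₋₁ + pₖ₋₂ and qₖ = aₖqₖ₋₁ + qₖ₋₂:
  k=0: a=2, p=2, q=1
  k=1: a=19, p=39, q=19
  k=2: a=2, p=80, q=39

80/39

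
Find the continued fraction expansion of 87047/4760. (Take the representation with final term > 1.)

87047 = 18×4760 + 1367
4760 = 3×1367 + 659
1367 = 2×659 + 49
659 = 13×49 + 22
49 = 2×22 + 5
22 = 4×5 + 2
5 = 2×2 + 1
2 = 2×1 + 0  (stop)
So 87047/4760 = [18; 3, 2, 13, 2, 4, 2, 2].

[18; 3, 2, 13, 2, 4, 2, 2]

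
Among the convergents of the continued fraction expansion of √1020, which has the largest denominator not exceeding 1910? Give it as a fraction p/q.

32672/1023

√1020 = [31; 1, 14, 1, 62, …] (period length 4).
Convergents:
  p_0/q_0 = 31/1
  p_1/q_1 = 32/1
  p_2/q_2 = 479/15
  p_3/q_3 = 511/16
  p_4/q_4 = 32161/1007
  p_5/q_5 = 32672/1023
  p_6/q_6 = 489569/15329
q_5 = 1023 ≤ 1910 < 15329 = q_6, so the answer is 32672/1023.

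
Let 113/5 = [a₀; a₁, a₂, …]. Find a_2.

1

113 = 22·5 + 3   →  a_0 = 22
5 = 1·3 + 2   →  a_1 = 1
3 = 1·2 + 1   →  a_2 = 1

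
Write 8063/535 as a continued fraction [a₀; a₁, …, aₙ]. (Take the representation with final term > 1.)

8063 = 15×535 + 38
535 = 14×38 + 3
38 = 12×3 + 2
3 = 1×2 + 1
2 = 2×1 + 0  (stop)
So 8063/535 = [15; 14, 12, 1, 2].

[15; 14, 12, 1, 2]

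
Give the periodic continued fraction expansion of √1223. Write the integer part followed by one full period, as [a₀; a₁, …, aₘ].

[34; 1, 33, 1, 68]

a₀ = ⌊√1223⌋ = 34.
With m₀=0, d₀=1 and mₖ₊₁ = dₖaₖ − mₖ, dₖ₊₁ = (n − mₖ₊₁²)/dₖ, aₖ₊₁ = ⌊(a₀+mₖ₊₁)/dₖ₊₁⌋:
  k=1: m=34, d=67, a=1
  k=2: m=33, d=2, a=33
  k=3: m=33, d=67, a=1
  k=4: m=34, d=1, a=68
d=1 and a=2a₀=68 at k=4, so the next step gives (m, d) = (34, 67) again — its k=1 value — and the period has length 4.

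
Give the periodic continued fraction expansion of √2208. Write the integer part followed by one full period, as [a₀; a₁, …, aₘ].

a₀ = ⌊√2208⌋ = 46.
With m₀=0, d₀=1 and mₖ₊₁ = dₖaₖ − mₖ, dₖ₊₁ = (n − mₖ₊₁²)/dₖ, aₖ₊₁ = ⌊(a₀+mₖ₊₁)/dₖ₊₁⌋:
  k=1: m=46, d=92, a=1
  k=2: m=46, d=1, a=92
d=1 and a=2a₀=92 at k=2, so the next step gives (m, d) = (46, 92) again — its k=1 value — and the period has length 2.

[46; 1, 92]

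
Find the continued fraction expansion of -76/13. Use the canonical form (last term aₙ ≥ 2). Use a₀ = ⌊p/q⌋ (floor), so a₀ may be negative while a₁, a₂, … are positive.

[-6; 6, 2]

-76 = -6*13 + 2
13 = 6*2 + 1
2 = 2*1 + 0  (stop)
So -76/13 = [-6; 6, 2].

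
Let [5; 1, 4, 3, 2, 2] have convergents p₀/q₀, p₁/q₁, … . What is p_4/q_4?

215/37

Using pₖ = aₖpₖ₋₁ + pₖ₋₂, qₖ = aₖqₖ₋₁ + qₖ₋₂ (with p₋₁=1, p₋₂=0, q₋₁=0, q₋₂=1):
  k=0: a=5, p=5, q=1
  k=1: a=1, p=6, q=1
  k=2: a=4, p=29, q=5
  k=3: a=3, p=93, q=16
  k=4: a=2, p=215, q=37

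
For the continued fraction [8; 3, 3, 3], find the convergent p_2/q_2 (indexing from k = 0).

Using pₖ = aₖpₖ₋₁ + pₖ₋₂, qₖ = aₖqₖ₋₁ + qₖ₋₂ (with p₋₁=1, p₋₂=0, q₋₁=0, q₋₂=1):
  k=0: a=8, p=8, q=1
  k=1: a=3, p=25, q=3
  k=2: a=3, p=83, q=10

83/10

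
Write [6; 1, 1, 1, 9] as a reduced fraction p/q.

193/29

Using pₖ = aₖpₖ₋₁ + pₖ₋₂ and qₖ = aₖqₖ₋₁ + qₖ₋₂:
  k=0: a=6, p=6, q=1
  k=1: a=1, p=7, q=1
  k=2: a=1, p=13, q=2
  k=3: a=1, p=20, q=3
  k=4: a=9, p=193, q=29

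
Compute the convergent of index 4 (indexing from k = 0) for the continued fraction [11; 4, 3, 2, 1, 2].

483/43

Using pₖ = aₖpₖ₋₁ + pₖ₋₂, qₖ = aₖqₖ₋₁ + qₖ₋₂ (with p₋₁=1, p₋₂=0, q₋₁=0, q₋₂=1):
  k=0: a=11, p=11, q=1
  k=1: a=4, p=45, q=4
  k=2: a=3, p=146, q=13
  k=3: a=2, p=337, q=30
  k=4: a=1, p=483, q=43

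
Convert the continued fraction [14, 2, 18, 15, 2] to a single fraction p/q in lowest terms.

Using pₖ = aₖpₖ₋₁ + pₖ₋₂ and qₖ = aₖqₖ₋₁ + qₖ₋₂:
  k=0: a=14, p=14, q=1
  k=1: a=2, p=29, q=2
  k=2: a=18, p=536, q=37
  k=3: a=15, p=8069, q=557
  k=4: a=2, p=16674, q=1151

16674/1151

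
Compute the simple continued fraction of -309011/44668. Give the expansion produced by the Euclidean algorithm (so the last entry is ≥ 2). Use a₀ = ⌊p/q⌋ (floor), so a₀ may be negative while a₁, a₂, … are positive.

[-7; 12, 5, 3, 17, 3, 4]

-309011 = -7·44668 + 3665
44668 = 12·3665 + 688
3665 = 5·688 + 225
688 = 3·225 + 13
225 = 17·13 + 4
13 = 3·4 + 1
4 = 4·1 + 0  (stop)
So -309011/44668 = [-7; 12, 5, 3, 17, 3, 4].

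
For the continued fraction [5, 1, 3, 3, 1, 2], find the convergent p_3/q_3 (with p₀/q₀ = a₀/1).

75/13

Using pₖ = aₖpₖ₋₁ + pₖ₋₂, qₖ = aₖqₖ₋₁ + qₖ₋₂ (with p₋₁=1, p₋₂=0, q₋₁=0, q₋₂=1):
  k=0: a=5, p=5, q=1
  k=1: a=1, p=6, q=1
  k=2: a=3, p=23, q=4
  k=3: a=3, p=75, q=13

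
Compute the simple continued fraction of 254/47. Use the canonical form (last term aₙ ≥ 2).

254 = 5*47 + 19
47 = 2*19 + 9
19 = 2*9 + 1
9 = 9*1 + 0  (stop)
So 254/47 = [5; 2, 2, 9].

[5; 2, 2, 9]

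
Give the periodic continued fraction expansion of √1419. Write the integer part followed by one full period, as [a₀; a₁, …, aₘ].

[37; 1, 2, 37, 2, 1, 74]

a₀ = ⌊√1419⌋ = 37.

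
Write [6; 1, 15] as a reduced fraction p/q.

111/16

Fold from the inside: start with 15/1.
  1 + 1/15 = 16/15
  6 + 15/16 = 111/16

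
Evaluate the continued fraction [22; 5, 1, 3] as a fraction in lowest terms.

Using pₖ = aₖpₖ₋₁ + pₖ₋₂ and qₖ = aₖqₖ₋₁ + qₖ₋₂:
  k=0: a=22, p=22, q=1
  k=1: a=5, p=111, q=5
  k=2: a=1, p=133, q=6
  k=3: a=3, p=510, q=23

510/23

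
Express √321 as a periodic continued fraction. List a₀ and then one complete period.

[17; 1, 10, 1, 34]

a₀ = ⌊√321⌋ = 17.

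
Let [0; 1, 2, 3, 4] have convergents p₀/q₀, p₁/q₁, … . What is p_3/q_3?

7/10

Using pₖ = aₖpₖ₋₁ + pₖ₋₂, qₖ = aₖqₖ₋₁ + qₖ₋₂ (with p₋₁=1, p₋₂=0, q₋₁=0, q₋₂=1):
  k=0: a=0, p=0, q=1
  k=1: a=1, p=1, q=1
  k=2: a=2, p=2, q=3
  k=3: a=3, p=7, q=10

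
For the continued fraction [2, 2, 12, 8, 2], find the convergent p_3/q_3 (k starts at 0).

501/202

Using pₖ = aₖpₖ₋₁ + pₖ₋₂, qₖ = aₖqₖ₋₁ + qₖ₋₂ (with p₋₁=1, p₋₂=0, q₋₁=0, q₋₂=1):
  k=0: a=2, p=2, q=1
  k=1: a=2, p=5, q=2
  k=2: a=12, p=62, q=25
  k=3: a=8, p=501, q=202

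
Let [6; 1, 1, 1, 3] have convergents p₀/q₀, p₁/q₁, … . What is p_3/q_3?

Using pₖ = aₖpₖ₋₁ + pₖ₋₂, qₖ = aₖqₖ₋₁ + qₖ₋₂ (with p₋₁=1, p₋₂=0, q₋₁=0, q₋₂=1):
  k=0: a=6, p=6, q=1
  k=1: a=1, p=7, q=1
  k=2: a=1, p=13, q=2
  k=3: a=1, p=20, q=3

20/3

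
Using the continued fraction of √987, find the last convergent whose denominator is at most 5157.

118409/3769

√987 = [31; 2, 2, 2, 62, …] (period length 4).
Convergents:
  p_0/q_0 = 31/1
  p_1/q_1 = 63/2
  p_2/q_2 = 157/5
  p_3/q_3 = 377/12
  p_4/q_4 = 23531/749
  p_5/q_5 = 47439/1510
  p_6/q_6 = 118409/3769
  p_7/q_7 = 284257/9048
q_6 = 3769 ≤ 5157 < 9048 = q_7, so the answer is 118409/3769.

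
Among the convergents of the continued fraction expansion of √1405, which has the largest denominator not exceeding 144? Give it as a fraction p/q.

2249/60

√1405 = [37; 2, 14, 2, 74, …] (period length 4).
Convergents:
  p_0/q_0 = 37/1
  p_1/q_1 = 75/2
  p_2/q_2 = 1087/29
  p_3/q_3 = 2249/60
  p_4/q_4 = 167513/4469
q_3 = 60 ≤ 144 < 4469 = q_4, so the answer is 2249/60.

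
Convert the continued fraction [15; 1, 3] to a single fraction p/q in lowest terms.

Using pₖ = aₖpₖ₋₁ + pₖ₋₂ and qₖ = aₖqₖ₋₁ + qₖ₋₂:
  k=0: a=15, p=15, q=1
  k=1: a=1, p=16, q=1
  k=2: a=3, p=63, q=4

63/4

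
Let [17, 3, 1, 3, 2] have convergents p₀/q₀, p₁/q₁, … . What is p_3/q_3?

259/15

Using pₖ = aₖpₖ₋₁ + pₖ₋₂, qₖ = aₖqₖ₋₁ + qₖ₋₂ (with p₋₁=1, p₋₂=0, q₋₁=0, q₋₂=1):
  k=0: a=17, p=17, q=1
  k=1: a=3, p=52, q=3
  k=2: a=1, p=69, q=4
  k=3: a=3, p=259, q=15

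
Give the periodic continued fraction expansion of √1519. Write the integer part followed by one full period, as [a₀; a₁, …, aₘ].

a₀ = ⌊√1519⌋ = 38.
With m₀=0, d₀=1 and mₖ₊₁ = dₖaₖ − mₖ, dₖ₊₁ = (n − mₖ₊₁²)/dₖ, aₖ₊₁ = ⌊(a₀+mₖ₊₁)/dₖ₊₁⌋:
  k=1: m=38, d=75, a=1
  k=2: m=37, d=2, a=37
  k=3: m=37, d=75, a=1
  k=4: m=38, d=1, a=76
d=1 and a=2a₀=76 at k=4, so the next step gives (m, d) = (38, 75) again — its k=1 value — and the period has length 4.

[38; 1, 37, 1, 76]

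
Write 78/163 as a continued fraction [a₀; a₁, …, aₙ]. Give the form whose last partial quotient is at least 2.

78 = 0·163 + 78
163 = 2·78 + 7
78 = 11·7 + 1
7 = 7·1 + 0  (stop)
So 78/163 = [0; 2, 11, 7].

[0; 2, 11, 7]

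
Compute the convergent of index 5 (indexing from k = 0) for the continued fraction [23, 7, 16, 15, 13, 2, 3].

Using pₖ = aₖpₖ₋₁ + pₖ₋₂, qₖ = aₖqₖ₋₁ + qₖ₋₂ (with p₋₁=1, p₋₂=0, q₋₁=0, q₋₂=1):
  k=0: a=23, p=23, q=1
  k=1: a=7, p=162, q=7
  k=2: a=16, p=2615, q=113
  k=3: a=15, p=39387, q=1702
  k=4: a=13, p=514646, q=22239
  k=5: a=2, p=1068679, q=46180

1068679/46180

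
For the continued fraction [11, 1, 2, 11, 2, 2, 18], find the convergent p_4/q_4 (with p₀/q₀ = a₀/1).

829/71

Using pₖ = aₖpₖ₋₁ + pₖ₋₂, qₖ = aₖqₖ₋₁ + qₖ₋₂ (with p₋₁=1, p₋₂=0, q₋₁=0, q₋₂=1):
  k=0: a=11, p=11, q=1
  k=1: a=1, p=12, q=1
  k=2: a=2, p=35, q=3
  k=3: a=11, p=397, q=34
  k=4: a=2, p=829, q=71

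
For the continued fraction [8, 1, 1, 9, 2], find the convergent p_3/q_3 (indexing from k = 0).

Using pₖ = aₖpₖ₋₁ + pₖ₋₂, qₖ = aₖqₖ₋₁ + qₖ₋₂ (with p₋₁=1, p₋₂=0, q₋₁=0, q₋₂=1):
  k=0: a=8, p=8, q=1
  k=1: a=1, p=9, q=1
  k=2: a=1, p=17, q=2
  k=3: a=9, p=162, q=19

162/19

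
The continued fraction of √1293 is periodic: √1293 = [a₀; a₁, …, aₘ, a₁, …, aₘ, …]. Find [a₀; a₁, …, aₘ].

a₀ = ⌊√1293⌋ = 35.
With m₀=0, d₀=1 and mₖ₊₁ = dₖaₖ − mₖ, dₖ₊₁ = (n − mₖ₊₁²)/dₖ, aₖ₊₁ = ⌊(a₀+mₖ₊₁)/dₖ₊₁⌋:
  k=1: m=35, d=68, a=1
  k=2: m=33, d=3, a=22
  k=3: m=33, d=68, a=1
  k=4: m=35, d=1, a=70
d=1 and a=2a₀=70 at k=4, so the next step gives (m, d) = (35, 68) again — its k=1 value — and the period has length 4.

[35; 1, 22, 1, 70]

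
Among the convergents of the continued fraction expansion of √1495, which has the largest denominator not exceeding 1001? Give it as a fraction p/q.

26911/696

√1495 = [38; 1, 1, 1, 76, …] (period length 4).
Convergents:
  p_0/q_0 = 38/1
  p_1/q_1 = 39/1
  p_2/q_2 = 77/2
  p_3/q_3 = 116/3
  p_4/q_4 = 8893/230
  p_5/q_5 = 9009/233
  p_6/q_6 = 17902/463
  p_7/q_7 = 26911/696
  p_8/q_8 = 2063138/53359
q_7 = 696 ≤ 1001 < 53359 = q_8, so the answer is 26911/696.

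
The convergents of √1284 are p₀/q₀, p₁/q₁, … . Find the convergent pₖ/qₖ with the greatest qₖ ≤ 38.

√1284 = [35; 1, 4, 1, 70, …] (period length 4).
Convergents:
  p_0/q_0 = 35/1
  p_1/q_1 = 36/1
  p_2/q_2 = 179/5
  p_3/q_3 = 215/6
  p_4/q_4 = 15229/425
q_3 = 6 ≤ 38 < 425 = q_4, so the answer is 215/6.

215/6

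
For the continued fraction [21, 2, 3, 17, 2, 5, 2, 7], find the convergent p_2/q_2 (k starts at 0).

150/7

Using pₖ = aₖpₖ₋₁ + pₖ₋₂, qₖ = aₖqₖ₋₁ + qₖ₋₂ (with p₋₁=1, p₋₂=0, q₋₁=0, q₋₂=1):
  k=0: a=21, p=21, q=1
  k=1: a=2, p=43, q=2
  k=2: a=3, p=150, q=7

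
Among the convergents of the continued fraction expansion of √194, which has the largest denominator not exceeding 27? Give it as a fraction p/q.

√194 = [13; 1, 12, 1, 26, …] (period length 4).
Convergents:
  p_0/q_0 = 13/1
  p_1/q_1 = 14/1
  p_2/q_2 = 181/13
  p_3/q_3 = 195/14
  p_4/q_4 = 5251/377
q_3 = 14 ≤ 27 < 377 = q_4, so the answer is 195/14.

195/14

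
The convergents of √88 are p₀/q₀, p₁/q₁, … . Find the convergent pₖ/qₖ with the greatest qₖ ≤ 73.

197/21

√88 = [9; 2, 1, 1, 1, 2, 18, …] (period length 6).
Convergents:
  p_0/q_0 = 9/1
  p_1/q_1 = 19/2
  p_2/q_2 = 28/3
  p_3/q_3 = 47/5
  p_4/q_4 = 75/8
  p_5/q_5 = 197/21
  p_6/q_6 = 3621/386
q_5 = 21 ≤ 73 < 386 = q_6, so the answer is 197/21.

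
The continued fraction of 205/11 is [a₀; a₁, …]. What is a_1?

205 = 18·11 + 7   →  a_0 = 18
11 = 1·7 + 4   →  a_1 = 1

1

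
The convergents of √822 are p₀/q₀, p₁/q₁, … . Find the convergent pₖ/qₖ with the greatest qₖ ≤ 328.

√822 = [28; 1, 2, 28, 2, 1, 56, …] (period length 6).
Convergents:
  p_0/q_0 = 28/1
  p_1/q_1 = 29/1
  p_2/q_2 = 86/3
  p_3/q_3 = 2437/85
  p_4/q_4 = 4960/173
  p_5/q_5 = 7397/258
  p_6/q_6 = 419192/14621
q_5 = 258 ≤ 328 < 14621 = q_6, so the answer is 7397/258.

7397/258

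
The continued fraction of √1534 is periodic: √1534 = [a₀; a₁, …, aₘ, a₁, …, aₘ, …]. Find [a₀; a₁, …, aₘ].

[39; 6, 78]

a₀ = ⌊√1534⌋ = 39.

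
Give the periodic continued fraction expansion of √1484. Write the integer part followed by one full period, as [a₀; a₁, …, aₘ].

[38; 1, 1, 10, 1, 1, 76]

a₀ = ⌊√1484⌋ = 38.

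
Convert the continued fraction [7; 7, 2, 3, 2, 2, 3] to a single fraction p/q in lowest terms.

Using pₖ = aₖpₖ₋₁ + pₖ₋₂ and qₖ = aₖqₖ₋₁ + qₖ₋₂:
  k=0: a=7, p=7, q=1
  k=1: a=7, p=50, q=7
  k=2: a=2, p=107, q=15
  k=3: a=3, p=371, q=52
  k=4: a=2, p=849, q=119
  k=5: a=2, p=2069, q=290
  k=6: a=3, p=7056, q=989

7056/989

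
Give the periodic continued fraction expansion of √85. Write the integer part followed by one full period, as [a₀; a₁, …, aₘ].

a₀ = ⌊√85⌋ = 9.
With m₀=0, d₀=1 and mₖ₊₁ = dₖaₖ − mₖ, dₖ₊₁ = (n − mₖ₊₁²)/dₖ, aₖ₊₁ = ⌊(a₀+mₖ₊₁)/dₖ₊₁⌋:
  k=1: m=9, d=4, a=4
  k=2: m=7, d=9, a=1
  k=3: m=2, d=9, a=1
  k=4: m=7, d=4, a=4
  k=5: m=9, d=1, a=18
d=1 and a=2a₀=18 at k=5, so the next step gives (m, d) = (9, 4) again — its k=1 value — and the period has length 5.

[9; 4, 1, 1, 4, 18]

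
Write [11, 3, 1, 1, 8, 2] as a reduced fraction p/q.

Fold from the inside: start with 2/1.
  8 + 1/2 = 17/2
  1 + 2/17 = 19/17
  1 + 17/19 = 36/19
  3 + 19/36 = 127/36
  11 + 36/127 = 1433/127

1433/127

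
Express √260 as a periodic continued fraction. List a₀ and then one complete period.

[16; 8, 32]

a₀ = ⌊√260⌋ = 16.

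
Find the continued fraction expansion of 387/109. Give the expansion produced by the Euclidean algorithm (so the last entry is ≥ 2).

[3; 1, 1, 4, 2, 5]

387 = 3*109 + 60
109 = 1*60 + 49
60 = 1*49 + 11
49 = 4*11 + 5
11 = 2*5 + 1
5 = 5*1 + 0  (stop)
So 387/109 = [3; 1, 1, 4, 2, 5].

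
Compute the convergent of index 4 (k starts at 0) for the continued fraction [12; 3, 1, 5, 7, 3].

2023/165

Using pₖ = aₖpₖ₋₁ + pₖ₋₂, qₖ = aₖqₖ₋₁ + qₖ₋₂ (with p₋₁=1, p₋₂=0, q₋₁=0, q₋₂=1):
  k=0: a=12, p=12, q=1
  k=1: a=3, p=37, q=3
  k=2: a=1, p=49, q=4
  k=3: a=5, p=282, q=23
  k=4: a=7, p=2023, q=165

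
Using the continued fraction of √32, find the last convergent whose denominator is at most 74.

√32 = [5; 1, 1, 1, 10, …] (period length 4).
Convergents:
  p_0/q_0 = 5/1
  p_1/q_1 = 6/1
  p_2/q_2 = 11/2
  p_3/q_3 = 17/3
  p_4/q_4 = 181/32
  p_5/q_5 = 198/35
  p_6/q_6 = 379/67
  p_7/q_7 = 577/102
q_6 = 67 ≤ 74 < 102 = q_7, so the answer is 379/67.

379/67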